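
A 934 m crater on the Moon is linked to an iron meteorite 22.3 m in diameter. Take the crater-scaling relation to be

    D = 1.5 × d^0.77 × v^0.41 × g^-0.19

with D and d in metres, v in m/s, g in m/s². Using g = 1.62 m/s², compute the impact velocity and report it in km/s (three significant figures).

Rearranging for v: v = [D / (1.5 · 22.3^0.77 · 1.62^-0.19)]^(1/0.41).
22.3^0.77 = 10.92
1.62^-0.19 = 0.9124
Denominator = 1.5 × 10.92 × 0.9124 = 14.95
D / 14.95 = 934 / 14.95 = 62.47
v = 62.47^(1/0.41) = 62.47^2.439 = 23969 m/s

v ≈ 24.0 km/s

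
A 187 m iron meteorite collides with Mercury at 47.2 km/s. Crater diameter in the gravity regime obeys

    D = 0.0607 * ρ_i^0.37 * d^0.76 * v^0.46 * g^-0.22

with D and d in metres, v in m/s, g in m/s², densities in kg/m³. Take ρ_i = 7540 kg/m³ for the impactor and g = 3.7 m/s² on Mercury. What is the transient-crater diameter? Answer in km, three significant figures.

D ≈ 9.32 km

In SI units: v = 47200 m/s.
ρ_i^0.37 = 7540^0.37 = 27.20
d^0.76 = 187^0.76 = 53.28
v^0.46 = 47200^0.46 = 141.3
g^-0.22 = 3.7^-0.22 = 0.7499
D = 0.0607 × 27.20 × 53.28 × 141.3 × 0.7499 = 9321 m
   = 9.321 km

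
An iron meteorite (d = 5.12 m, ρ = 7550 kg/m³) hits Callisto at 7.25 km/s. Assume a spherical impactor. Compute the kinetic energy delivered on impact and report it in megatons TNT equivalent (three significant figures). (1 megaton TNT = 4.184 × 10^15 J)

E ≈ 3.33 × 10^-3 Mt TNT

v = 7250 m/s.
Mass m = (π/6) ρ d³ = (π/6) × 7550 × (5.12)³ = 5.306 × 10^5 kg
E = ½ m v² = 0.5 × 5.306 × 10^5 × (7250)² = 1.394 × 10^13 J
   = 1.394 × 10^13 / 4.184×10^15 = 3.332 × 10^-3 Mt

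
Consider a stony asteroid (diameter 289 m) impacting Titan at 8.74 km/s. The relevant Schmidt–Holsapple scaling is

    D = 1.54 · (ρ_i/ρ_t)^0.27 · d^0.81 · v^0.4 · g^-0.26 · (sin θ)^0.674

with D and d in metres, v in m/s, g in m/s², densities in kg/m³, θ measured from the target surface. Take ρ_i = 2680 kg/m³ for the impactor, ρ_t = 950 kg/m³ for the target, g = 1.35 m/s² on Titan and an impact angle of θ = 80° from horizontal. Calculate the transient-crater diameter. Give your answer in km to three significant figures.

In SI units: v = 8740 m/s.
(ρ_i/ρ_t)^0.27 = (2680/950)^0.27 = 1.323
d^0.81 = 289^0.81 = 98.48
v^0.4 = 8740^0.4 = 37.72
g^-0.26 = 1.35^-0.26 = 0.9249
(sin 80°)^0.674 = 0.9848^0.674 = 0.9897
D = 1.54 × 1.323 × 98.48 × 37.72 × 0.9249 × 0.9897 = 6928 m
   = 6.928 km

D ≈ 6.93 km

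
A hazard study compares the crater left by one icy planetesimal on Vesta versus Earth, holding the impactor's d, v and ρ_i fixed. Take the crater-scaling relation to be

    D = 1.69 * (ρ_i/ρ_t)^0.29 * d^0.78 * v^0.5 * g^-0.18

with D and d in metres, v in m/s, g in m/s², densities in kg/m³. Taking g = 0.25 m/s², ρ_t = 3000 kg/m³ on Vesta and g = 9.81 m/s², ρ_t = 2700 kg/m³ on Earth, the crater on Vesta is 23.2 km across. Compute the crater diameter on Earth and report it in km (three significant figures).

D ≈ 12.4 km

The impactor-only factors (d, v, ρ_i) cancel in the ratio, leaving D_Earth/D_Vesta = (g_Earth/g_Vesta)^-0.18 · (ρ_t,Vesta/ρ_t,Earth)^0.29.
(9.81/0.25)^-0.18 = 39.24^-0.18 = 0.5166
(3000/2700)^0.29 = 1.111^0.29 = 1.031
Ratio = 0.5166 × 1.031 = 0.5326
D_Earth = 0.5326 × 23.2 km = 12.4 km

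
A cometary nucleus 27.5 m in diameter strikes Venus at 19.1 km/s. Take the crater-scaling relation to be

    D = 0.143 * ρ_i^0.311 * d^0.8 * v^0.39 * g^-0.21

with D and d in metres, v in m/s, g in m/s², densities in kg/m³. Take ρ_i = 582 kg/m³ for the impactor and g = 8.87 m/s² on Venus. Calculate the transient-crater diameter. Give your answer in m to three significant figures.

In SI units: v = 19100 m/s.
ρ_i^0.311 = 582^0.311 = 7.243
d^0.8 = 27.5^0.8 = 14.17
v^0.39 = 19100^0.39 = 46.73
g^-0.21 = 8.87^-0.21 = 0.6323
D = 0.143 × 7.243 × 14.17 × 46.73 × 0.6323 = 433.7 m

D ≈ 434 m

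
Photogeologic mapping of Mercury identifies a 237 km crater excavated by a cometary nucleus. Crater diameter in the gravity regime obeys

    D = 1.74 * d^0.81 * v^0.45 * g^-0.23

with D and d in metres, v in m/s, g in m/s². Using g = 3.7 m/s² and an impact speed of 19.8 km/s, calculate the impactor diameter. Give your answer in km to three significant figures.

d ≈ 13.0 km

Rearranging for d: d = [D / (1.74 · 19800^0.45 · 3.7^-0.23)]^(1/0.81).
D = 237000 m.
19800^0.45 = 85.80
3.7^-0.23 = 0.7401
Denominator = 1.74 × 85.80 × 0.7401 = 110.5
D / 110.5 = 237000 / 110.5 = 2145
d = 2145^(1/0.81) = 2145^1.2346 = 12971 m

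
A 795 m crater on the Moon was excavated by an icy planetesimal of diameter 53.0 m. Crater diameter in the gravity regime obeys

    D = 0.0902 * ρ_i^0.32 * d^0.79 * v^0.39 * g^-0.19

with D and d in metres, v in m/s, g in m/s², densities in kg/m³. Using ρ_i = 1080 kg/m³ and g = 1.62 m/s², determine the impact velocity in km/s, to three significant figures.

Rearranging for v: v = [D / (0.0902 · 1080^0.32 · 53^0.79 · 1.62^-0.19)]^(1/0.39).
1080^0.32 = 9.348
53^0.79 = 23.02
1.62^-0.19 = 0.9124
Denominator = 0.0902 × 9.348 × 23.02 × 0.9124 = 17.71
D / 17.71 = 795 / 17.71 = 44.89
v = 44.89^(1/0.39) = 44.89^2.5641 = 17230 m/s

v ≈ 17.2 km/s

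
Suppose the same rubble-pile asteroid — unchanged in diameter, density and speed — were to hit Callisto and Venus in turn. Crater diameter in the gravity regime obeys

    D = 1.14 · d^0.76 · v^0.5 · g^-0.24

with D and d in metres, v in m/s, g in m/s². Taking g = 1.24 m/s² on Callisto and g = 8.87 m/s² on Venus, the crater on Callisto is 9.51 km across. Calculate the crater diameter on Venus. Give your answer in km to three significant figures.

D ≈ 5.93 km

All impactor-dependent factors cancel in the ratio, leaving D_Venus/D_Callisto = (g_Venus/g_Callisto)^-0.24.
(8.87/1.24)^-0.24 = 7.153^-0.24 = 0.6236
D_Venus = 0.6236 × 9.51 km = 5.93 km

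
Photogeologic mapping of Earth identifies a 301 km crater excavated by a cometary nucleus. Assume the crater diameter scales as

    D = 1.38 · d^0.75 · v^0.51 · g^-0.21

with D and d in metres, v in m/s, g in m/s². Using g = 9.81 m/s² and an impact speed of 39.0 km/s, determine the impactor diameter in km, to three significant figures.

d ≈ 18.8 km

Rearranging for d: d = [D / (1.38 · 39000^0.51 · 9.81^-0.21)]^(1/0.75).
D = 301000 m.
39000^0.51 = 219.5
9.81^-0.21 = 0.6191
Denominator = 1.38 × 219.5 × 0.6191 = 187.5
D / 187.5 = 301000 / 187.5 = 1605
d = 1605^(1/0.75) = 1605^1.3333 = 18787 m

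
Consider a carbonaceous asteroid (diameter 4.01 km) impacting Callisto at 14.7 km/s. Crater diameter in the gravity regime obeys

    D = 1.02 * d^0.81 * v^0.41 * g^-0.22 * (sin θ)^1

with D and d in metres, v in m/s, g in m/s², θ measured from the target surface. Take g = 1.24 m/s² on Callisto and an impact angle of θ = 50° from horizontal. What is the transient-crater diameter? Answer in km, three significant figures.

In SI units: d = 4010 m, v = 14700 m/s.
d^0.81 = 4010^0.81 = 829.0
v^0.41 = 14700^0.41 = 51.12
g^-0.22 = 1.24^-0.22 = 0.9538
(sin 50°)^1 = 0.7660^1 = 0.7660
D = 1.02 × 829.0 × 51.12 × 0.9538 × 0.7660 = 31581 m
   = 31.58 km

D ≈ 31.6 km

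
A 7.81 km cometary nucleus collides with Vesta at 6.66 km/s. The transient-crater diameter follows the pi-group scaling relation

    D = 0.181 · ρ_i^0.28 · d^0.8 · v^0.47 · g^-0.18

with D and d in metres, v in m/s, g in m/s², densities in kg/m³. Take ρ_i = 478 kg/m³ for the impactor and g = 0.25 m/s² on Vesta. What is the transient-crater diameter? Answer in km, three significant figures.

In SI units: d = 7810 m, v = 6660 m/s.
ρ_i^0.28 = 478^0.28 = 5.627
d^0.8 = 7810^0.8 = 1301
v^0.47 = 6660^0.47 = 62.67
g^-0.18 = 0.25^-0.18 = 1.283
D = 0.181 × 5.627 × 1301 × 62.67 × 1.283 = 1.065 × 10^5 m
   = 106.5 km

D ≈ 107 km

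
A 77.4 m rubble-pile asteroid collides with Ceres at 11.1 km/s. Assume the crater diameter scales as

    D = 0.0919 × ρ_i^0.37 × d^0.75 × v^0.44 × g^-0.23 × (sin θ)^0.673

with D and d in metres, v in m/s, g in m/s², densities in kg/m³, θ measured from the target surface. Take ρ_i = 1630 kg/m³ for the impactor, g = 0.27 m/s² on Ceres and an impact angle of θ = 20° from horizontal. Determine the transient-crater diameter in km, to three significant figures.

D ≈ 1.46 km

In SI units: v = 11100 m/s.
ρ_i^0.37 = 1630^0.37 = 15.44
d^0.75 = 77.4^0.75 = 26.09
v^0.44 = 11100^0.44 = 60.25
g^-0.23 = 0.27^-0.23 = 1.351
(sin 20°)^0.673 = 0.3420^0.673 = 0.4857
D = 0.0919 × 15.44 × 26.09 × 60.25 × 1.351 × 0.4857 = 1464 m
   = 1.464 km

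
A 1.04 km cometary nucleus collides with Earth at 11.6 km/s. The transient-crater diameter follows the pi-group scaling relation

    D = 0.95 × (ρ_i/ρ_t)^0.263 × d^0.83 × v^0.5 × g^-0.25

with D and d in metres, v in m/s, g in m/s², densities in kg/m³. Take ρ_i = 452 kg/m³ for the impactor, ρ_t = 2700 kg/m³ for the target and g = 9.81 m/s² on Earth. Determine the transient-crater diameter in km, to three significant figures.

In SI units: d = 1040 m, v = 11600 m/s.
(ρ_i/ρ_t)^0.263 = (452/2700)^0.263 = 0.6250
d^0.83 = 1040^0.83 = 319.3
v^0.5 = 11600^0.5 = 107.7
g^-0.25 = 9.81^-0.25 = 0.5650
D = 0.95 × 0.6250 × 319.3 × 107.7 × 0.5650 = 11536 m
   = 11.54 km

D ≈ 11.5 km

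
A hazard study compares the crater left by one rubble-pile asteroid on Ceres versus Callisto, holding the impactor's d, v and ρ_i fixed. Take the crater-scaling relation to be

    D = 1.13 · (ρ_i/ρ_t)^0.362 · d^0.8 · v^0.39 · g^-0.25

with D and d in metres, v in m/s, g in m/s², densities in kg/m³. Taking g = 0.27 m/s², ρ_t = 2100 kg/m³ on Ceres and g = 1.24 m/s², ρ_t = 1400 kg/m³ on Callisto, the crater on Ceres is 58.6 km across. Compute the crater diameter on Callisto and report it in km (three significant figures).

D ≈ 46.4 km

The impactor-only factors (d, v, ρ_i) cancel in the ratio, leaving D_Callisto/D_Ceres = (g_Callisto/g_Ceres)^-0.25 · (ρ_t,Ceres/ρ_t,Callisto)^0.362.
(1.24/0.27)^-0.25 = 4.593^-0.25 = 0.6831
(2100/1400)^0.362 = 1.500^0.362 = 1.158
Ratio = 0.6831 × 1.158 = 0.7910
D_Callisto = 0.7910 × 58.6 km = 46.4 km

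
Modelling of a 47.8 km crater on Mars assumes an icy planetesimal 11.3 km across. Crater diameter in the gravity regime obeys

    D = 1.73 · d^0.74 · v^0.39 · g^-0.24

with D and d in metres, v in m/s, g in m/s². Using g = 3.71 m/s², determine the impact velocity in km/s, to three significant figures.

Rearranging for v: v = [D / (1.73 · 11300^0.74 · 3.71^-0.24)]^(1/0.39).
D = 47800 m.
11300^0.74 = 998.3
3.71^-0.24 = 0.7300
Denominator = 1.73 × 998.3 × 0.7300 = 1261
D / 1261 = 47800 / 1261 = 37.91
v = 37.91^(1/0.39) = 37.91^2.5641 = 11171 m/s

v ≈ 11.2 km/s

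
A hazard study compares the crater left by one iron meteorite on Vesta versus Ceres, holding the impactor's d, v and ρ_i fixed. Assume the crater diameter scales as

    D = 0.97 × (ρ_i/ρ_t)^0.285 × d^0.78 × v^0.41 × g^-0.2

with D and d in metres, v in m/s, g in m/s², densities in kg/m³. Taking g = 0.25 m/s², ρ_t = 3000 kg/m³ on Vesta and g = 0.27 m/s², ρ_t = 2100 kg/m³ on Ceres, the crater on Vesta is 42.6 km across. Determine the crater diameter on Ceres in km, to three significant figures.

The impactor-only factors (d, v, ρ_i) cancel in the ratio, leaving D_Ceres/D_Vesta = (g_Ceres/g_Vesta)^-0.2 · (ρ_t,Vesta/ρ_t,Ceres)^0.285.
(0.27/0.25)^-0.2 = 1.080^-0.2 = 0.9847
(3000/2100)^0.285 = 1.429^0.285 = 1.107
Ratio = 0.9847 × 1.107 = 1.090
D_Ceres = 1.090 × 42.6 km = 46.4 km

D ≈ 46.4 km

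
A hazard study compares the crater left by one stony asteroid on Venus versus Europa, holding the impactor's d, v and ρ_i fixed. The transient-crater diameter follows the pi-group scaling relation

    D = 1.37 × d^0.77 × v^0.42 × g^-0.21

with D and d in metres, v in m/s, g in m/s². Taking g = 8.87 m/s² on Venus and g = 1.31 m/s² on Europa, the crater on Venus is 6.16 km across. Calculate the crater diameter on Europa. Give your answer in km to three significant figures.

D ≈ 9.20 km

All impactor-dependent factors cancel in the ratio, leaving D_Europa/D_Venus = (g_Europa/g_Venus)^-0.21.
(1.31/8.87)^-0.21 = 0.1477^-0.21 = 1.494
D_Europa = 1.494 × 6.16 km = 9.20 km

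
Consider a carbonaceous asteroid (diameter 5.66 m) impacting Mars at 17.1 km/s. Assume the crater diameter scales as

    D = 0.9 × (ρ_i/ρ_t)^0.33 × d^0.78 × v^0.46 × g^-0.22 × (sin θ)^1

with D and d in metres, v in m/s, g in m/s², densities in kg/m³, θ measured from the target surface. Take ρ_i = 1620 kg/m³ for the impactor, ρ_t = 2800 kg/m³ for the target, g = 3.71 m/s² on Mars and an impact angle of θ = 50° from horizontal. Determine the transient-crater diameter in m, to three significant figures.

In SI units: v = 17100 m/s.
(ρ_i/ρ_t)^0.33 = (1620/2800)^0.33 = 0.8348
d^0.78 = 5.66^0.78 = 3.865
v^0.46 = 17100^0.46 = 88.55
g^-0.22 = 3.71^-0.22 = 0.7494
(sin 50°)^1 = 0.7660^1 = 0.7660
D = 0.9 × 0.8348 × 3.865 × 88.55 × 0.7494 × 0.7660 = 147.6 m

D ≈ 148 m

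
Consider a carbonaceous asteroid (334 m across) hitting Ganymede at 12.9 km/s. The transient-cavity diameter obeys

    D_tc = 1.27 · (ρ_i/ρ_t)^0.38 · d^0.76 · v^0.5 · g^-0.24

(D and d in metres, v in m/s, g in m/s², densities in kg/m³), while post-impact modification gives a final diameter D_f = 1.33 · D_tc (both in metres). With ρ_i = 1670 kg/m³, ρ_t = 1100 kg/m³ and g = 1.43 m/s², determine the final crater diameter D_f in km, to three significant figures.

D_f ≈ 17.1 km

v = 12900 m/s.
(ρ_i/ρ_t)^0.38 = (1670/1100)^0.38 = 1.172
d^0.76 = 334^0.76 = 82.80
v^0.5 = 12900^0.5 = 113.6
g^-0.24 = 1.43^-0.24 = 0.9177
D_tc = 1.27 × 1.172 × 82.80 × 113.6 × 0.9177 = 12850 m
D_f = 1.33 × 12850 = 17090 m
     = 17.09 km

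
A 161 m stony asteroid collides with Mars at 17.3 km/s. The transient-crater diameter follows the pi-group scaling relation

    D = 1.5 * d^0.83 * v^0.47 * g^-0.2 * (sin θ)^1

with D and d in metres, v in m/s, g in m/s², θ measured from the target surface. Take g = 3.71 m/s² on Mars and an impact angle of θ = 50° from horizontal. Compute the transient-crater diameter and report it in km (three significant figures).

In SI units: v = 17300 m/s.
d^0.83 = 161^0.83 = 67.87
v^0.47 = 17300^0.47 = 98.15
g^-0.2 = 3.71^-0.2 = 0.7694
(sin 50°)^1 = 0.7660^1 = 0.7660
D = 1.5 × 67.87 × 98.15 × 0.7694 × 0.7660 = 5889 m
   = 5.889 km

D ≈ 5.89 km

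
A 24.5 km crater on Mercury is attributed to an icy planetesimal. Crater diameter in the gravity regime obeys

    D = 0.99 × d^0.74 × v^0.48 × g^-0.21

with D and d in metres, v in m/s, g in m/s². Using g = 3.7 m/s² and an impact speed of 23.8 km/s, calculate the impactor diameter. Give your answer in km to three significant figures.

Rearranging for d: d = [D / (0.99 · 23800^0.48 · 3.7^-0.21)]^(1/0.74).
D = 24500 m.
23800^0.48 = 126.1
3.7^-0.21 = 0.7598
Denominator = 0.99 × 126.1 × 0.7598 = 94.85
D / 94.85 = 24500 / 94.85 = 258.3
d = 258.3^(1/0.74) = 258.3^1.3514 = 1819 m

d ≈ 1.82 km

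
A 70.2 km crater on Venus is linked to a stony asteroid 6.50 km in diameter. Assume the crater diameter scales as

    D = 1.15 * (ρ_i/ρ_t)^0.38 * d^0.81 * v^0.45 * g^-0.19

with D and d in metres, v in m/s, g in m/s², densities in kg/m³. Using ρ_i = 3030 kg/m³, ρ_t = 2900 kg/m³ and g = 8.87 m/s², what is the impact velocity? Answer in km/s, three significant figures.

v ≈ 14.3 km/s

Rearranging for v: v = [D / (1.15 · (3030/2900)^0.38 · 6500^0.81 · 8.87^-0.19)]^(1/0.45).
D = 70200 m.
(3030/2900)^0.38 = 1.017
6500^0.81 = 1226
8.87^-0.19 = 0.6605
Denominator = 1.15 × 1.017 × 1226 × 0.6605 = 947.1
D / 947.1 = 70200 / 947.1 = 74.12
v = 74.12^(1/0.45) = 74.12^2.2222 = 14301 m/s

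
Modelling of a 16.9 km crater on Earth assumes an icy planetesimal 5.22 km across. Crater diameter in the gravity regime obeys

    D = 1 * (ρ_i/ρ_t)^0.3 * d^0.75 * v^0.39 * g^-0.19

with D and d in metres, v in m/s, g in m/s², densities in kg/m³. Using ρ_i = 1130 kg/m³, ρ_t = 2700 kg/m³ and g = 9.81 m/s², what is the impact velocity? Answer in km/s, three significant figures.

v ≈ 29.2 km/s

Rearranging for v: v = [D / (1 · (1130/2700)^0.3 · 5220^0.75 · 9.81^-0.19)]^(1/0.39).
D = 16900 m.
(1130/2700)^0.3 = 0.7700
5220^0.75 = 614.1
9.81^-0.19 = 0.6480
Denominator = 1 × 0.7700 × 614.1 × 0.6480 = 306.4
D / 306.4 = 16900 / 306.4 = 55.16
v = 55.16^(1/0.39) = 55.16^2.5641 = 29221 m/s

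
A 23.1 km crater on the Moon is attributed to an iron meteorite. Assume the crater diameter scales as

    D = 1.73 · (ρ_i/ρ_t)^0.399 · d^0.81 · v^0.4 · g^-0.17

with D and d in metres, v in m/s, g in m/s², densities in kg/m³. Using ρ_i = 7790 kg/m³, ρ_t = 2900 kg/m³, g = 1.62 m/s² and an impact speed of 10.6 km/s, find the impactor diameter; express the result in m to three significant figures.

d ≈ 867 m

Rearranging for d: d = [D / (1.73 · (7790/2900)^0.399 · 10600^0.4 · 1.62^-0.17)]^(1/0.81).
D = 23100 m.
(7790/2900)^0.399 = 1.483
10600^0.4 = 40.75
1.62^-0.17 = 0.9213
Denominator = 1.73 × 1.483 × 40.75 × 0.9213 = 96.32
D / 96.32 = 23100 / 96.32 = 239.8
d = 239.8^(1/0.81) = 239.8^1.2346 = 867.3 m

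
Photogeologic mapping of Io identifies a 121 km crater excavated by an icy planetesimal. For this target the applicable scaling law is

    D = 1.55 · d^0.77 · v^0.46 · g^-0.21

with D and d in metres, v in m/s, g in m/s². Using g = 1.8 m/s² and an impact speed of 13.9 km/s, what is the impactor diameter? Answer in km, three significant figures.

Rearranging for d: d = [D / (1.55 · 13900^0.46 · 1.8^-0.21)]^(1/0.77).
D = 121000 m.
13900^0.46 = 80.50
1.8^-0.21 = 0.8839
Denominator = 1.55 × 80.50 × 0.8839 = 110.3
D / 110.3 = 121000 / 110.3 = 1097
d = 1097^(1/0.77) = 1097^1.2987 = 8878 m

d ≈ 8.88 km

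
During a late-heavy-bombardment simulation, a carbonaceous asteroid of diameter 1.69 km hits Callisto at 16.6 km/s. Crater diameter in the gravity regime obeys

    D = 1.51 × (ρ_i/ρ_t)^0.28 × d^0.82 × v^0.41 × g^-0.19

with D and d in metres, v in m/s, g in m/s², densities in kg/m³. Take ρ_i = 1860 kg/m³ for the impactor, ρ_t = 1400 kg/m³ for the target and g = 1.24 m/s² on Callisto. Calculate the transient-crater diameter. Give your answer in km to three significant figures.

D ≈ 37.4 km

In SI units: d = 1690 m, v = 16600 m/s.
(ρ_i/ρ_t)^0.28 = (1860/1400)^0.28 = 1.083
d^0.82 = 1690^0.82 = 443.5
v^0.41 = 16600^0.41 = 53.73
g^-0.19 = 1.24^-0.19 = 0.9600
D = 1.51 × 1.083 × 443.5 × 53.73 × 0.9600 = 37410 m
   = 37.41 km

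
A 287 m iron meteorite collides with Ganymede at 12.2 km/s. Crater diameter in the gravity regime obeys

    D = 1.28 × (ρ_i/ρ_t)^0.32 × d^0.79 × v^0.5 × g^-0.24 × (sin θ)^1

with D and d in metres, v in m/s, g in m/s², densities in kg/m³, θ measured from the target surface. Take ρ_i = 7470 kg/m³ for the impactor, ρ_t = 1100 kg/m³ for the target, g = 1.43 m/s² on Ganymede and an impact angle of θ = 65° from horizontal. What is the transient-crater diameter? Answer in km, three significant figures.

In SI units: v = 12200 m/s.
(ρ_i/ρ_t)^0.32 = (7470/1100)^0.32 = 1.846
d^0.79 = 287^0.79 = 87.44
v^0.5 = 12200^0.5 = 110.5
g^-0.24 = 1.43^-0.24 = 0.9177
(sin 65°)^1 = 0.9063^1 = 0.9063
D = 1.28 × 1.846 × 87.44 × 110.5 × 0.9177 × 0.9063 = 18988 m
   = 18.99 km

D ≈ 19.0 km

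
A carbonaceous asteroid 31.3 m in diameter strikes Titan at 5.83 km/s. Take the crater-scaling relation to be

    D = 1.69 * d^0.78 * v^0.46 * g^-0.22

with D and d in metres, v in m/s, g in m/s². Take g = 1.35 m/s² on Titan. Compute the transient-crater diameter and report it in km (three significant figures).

D ≈ 1.25 km

In SI units: v = 5830 m/s.
d^0.78 = 31.3^0.78 = 14.67
v^0.46 = 5830^0.46 = 53.98
g^-0.22 = 1.35^-0.22 = 0.9361
D = 1.69 × 14.67 × 53.98 × 0.9361 = 1253 m
   = 1.253 km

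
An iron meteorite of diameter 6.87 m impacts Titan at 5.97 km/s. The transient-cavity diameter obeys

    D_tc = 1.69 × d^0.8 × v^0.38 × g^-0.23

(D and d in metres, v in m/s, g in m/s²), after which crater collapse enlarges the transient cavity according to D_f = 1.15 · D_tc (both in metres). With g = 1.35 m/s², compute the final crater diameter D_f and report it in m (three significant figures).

v = 5970 m/s.
d^0.8 = 6.87^0.8 = 4.673
v^0.38 = 5970^0.38 = 27.22
g^-0.23 = 1.35^-0.23 = 0.9333
D_tc = 1.69 × 4.673 × 27.22 × 0.9333 = 200.6 m
D_f = 1.15 × 200.6 = 230.7 m

D_f ≈ 231 m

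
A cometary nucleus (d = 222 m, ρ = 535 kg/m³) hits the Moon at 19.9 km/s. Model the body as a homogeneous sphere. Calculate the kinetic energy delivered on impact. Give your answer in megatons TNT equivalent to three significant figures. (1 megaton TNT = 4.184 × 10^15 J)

E ≈ 145 Mt TNT

v = 19900 m/s.
Mass m = (π/6) ρ d³ = (π/6) × 535 × (222)³ = 3.065 × 10^9 kg
E = ½ m v² = 0.5 × 3.065 × 10^9 × (19900)² = 6.069 × 10^17 J
   = 6.069 × 10^17 / 4.184×10^15 = 145.1 Mt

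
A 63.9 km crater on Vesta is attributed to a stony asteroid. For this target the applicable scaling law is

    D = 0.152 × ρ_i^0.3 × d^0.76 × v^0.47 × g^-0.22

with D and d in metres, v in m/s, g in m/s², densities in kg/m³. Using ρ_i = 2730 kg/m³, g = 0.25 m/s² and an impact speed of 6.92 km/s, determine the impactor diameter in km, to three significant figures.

d ≈ 3.12 km

Rearranging for d: d = [D / (0.152 · 2730^0.3 · 6920^0.47 · 0.25^-0.22)]^(1/0.76).
D = 63900 m.
2730^0.3 = 10.74
6920^0.47 = 63.80
0.25^-0.22 = 1.357
Denominator = 0.152 × 10.74 × 63.80 × 1.357 = 141.3
D / 141.3 = 63900 / 141.3 = 452.2
d = 452.2^(1/0.76) = 452.2^1.3158 = 3118 m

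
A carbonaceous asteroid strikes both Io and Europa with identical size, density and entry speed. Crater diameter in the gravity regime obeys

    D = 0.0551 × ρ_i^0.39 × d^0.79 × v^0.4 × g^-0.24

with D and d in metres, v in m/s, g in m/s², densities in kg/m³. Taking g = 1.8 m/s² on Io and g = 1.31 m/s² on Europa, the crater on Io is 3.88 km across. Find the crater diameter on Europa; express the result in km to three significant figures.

All impactor-dependent factors cancel in the ratio, leaving D_Europa/D_Io = (g_Europa/g_Io)^-0.24.
(1.31/1.8)^-0.24 = 0.7278^-0.24 = 1.079
D_Europa = 1.079 × 3.88 km = 4.19 km

D ≈ 4.19 km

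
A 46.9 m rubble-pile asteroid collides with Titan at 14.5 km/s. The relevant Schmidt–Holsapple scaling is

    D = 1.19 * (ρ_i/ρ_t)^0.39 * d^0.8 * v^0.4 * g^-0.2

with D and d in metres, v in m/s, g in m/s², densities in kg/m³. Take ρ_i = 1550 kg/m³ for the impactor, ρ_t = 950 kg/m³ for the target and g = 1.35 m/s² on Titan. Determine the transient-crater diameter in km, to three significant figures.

D ≈ 1.36 km

In SI units: v = 14500 m/s.
(ρ_i/ρ_t)^0.39 = (1550/950)^0.39 = 1.210
d^0.8 = 46.9^0.8 = 21.72
v^0.4 = 14500^0.4 = 46.19
g^-0.2 = 1.35^-0.2 = 0.9417
D = 1.19 × 1.210 × 21.72 × 46.19 × 0.9417 = 1360 m
   = 1.360 km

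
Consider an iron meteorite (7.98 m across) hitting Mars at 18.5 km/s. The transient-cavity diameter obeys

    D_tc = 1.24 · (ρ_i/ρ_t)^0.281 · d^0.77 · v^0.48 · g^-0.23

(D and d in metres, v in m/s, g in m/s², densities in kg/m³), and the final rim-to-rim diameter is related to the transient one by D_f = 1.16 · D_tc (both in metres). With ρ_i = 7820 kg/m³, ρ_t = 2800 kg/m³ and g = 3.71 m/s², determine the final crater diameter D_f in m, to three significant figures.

D_f ≈ 785 m

v = 18500 m/s.
(ρ_i/ρ_t)^0.281 = (7820/2800)^0.281 = 1.335
d^0.77 = 7.98^0.77 = 4.949
v^0.48 = 18500^0.48 = 111.7
g^-0.23 = 3.71^-0.23 = 0.7397
D_tc = 1.24 × 1.335 × 4.949 × 111.7 × 0.7397 = 676.9 m
D_f = 1.16 × 676.9 = 785.2 m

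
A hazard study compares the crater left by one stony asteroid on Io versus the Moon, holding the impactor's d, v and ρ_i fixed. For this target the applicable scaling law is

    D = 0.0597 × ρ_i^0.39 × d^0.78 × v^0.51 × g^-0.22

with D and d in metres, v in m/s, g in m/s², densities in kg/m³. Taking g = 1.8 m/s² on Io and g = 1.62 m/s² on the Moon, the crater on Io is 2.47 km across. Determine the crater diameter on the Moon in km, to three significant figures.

D ≈ 2.53 km

All impactor-dependent factors cancel in the ratio, leaving D_Moon/D_Io = (g_Moon/g_Io)^-0.22.
(1.62/1.8)^-0.22 = 0.9000^-0.22 = 1.023
D_Moon = 1.023 × 2.47 km = 2.53 km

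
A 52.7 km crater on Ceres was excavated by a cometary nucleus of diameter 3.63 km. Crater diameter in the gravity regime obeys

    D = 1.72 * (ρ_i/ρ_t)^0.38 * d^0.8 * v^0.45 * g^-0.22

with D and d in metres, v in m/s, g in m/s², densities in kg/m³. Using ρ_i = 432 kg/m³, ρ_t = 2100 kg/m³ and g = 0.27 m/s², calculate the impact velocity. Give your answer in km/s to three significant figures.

Rearranging for v: v = [D / (1.72 · (432/2100)^0.38 · 3630^0.8 · 0.27^-0.22)]^(1/0.45).
D = 52700 m.
(432/2100)^0.38 = 0.5483
3630^0.8 = 704.6
0.27^-0.22 = 1.334
Denominator = 1.72 × 0.5483 × 704.6 × 1.334 = 886.4
D / 886.4 = 52700 / 886.4 = 59.45
v = 59.45^(1/0.45) = 59.45^2.2222 = 8760 m/s

v ≈ 8.76 km/s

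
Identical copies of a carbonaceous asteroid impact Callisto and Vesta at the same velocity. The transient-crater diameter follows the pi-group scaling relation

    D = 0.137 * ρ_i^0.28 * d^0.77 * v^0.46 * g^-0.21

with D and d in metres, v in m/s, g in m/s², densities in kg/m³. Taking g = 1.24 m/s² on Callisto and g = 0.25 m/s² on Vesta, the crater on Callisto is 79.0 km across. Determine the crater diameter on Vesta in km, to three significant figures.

D ≈ 111 km

All impactor-dependent factors cancel in the ratio, leaving D_Vesta/D_Callisto = (g_Vesta/g_Callisto)^-0.21.
(0.25/1.24)^-0.21 = 0.2016^-0.21 = 1.400
D_Vesta = 1.400 × 79.0 km = 111 km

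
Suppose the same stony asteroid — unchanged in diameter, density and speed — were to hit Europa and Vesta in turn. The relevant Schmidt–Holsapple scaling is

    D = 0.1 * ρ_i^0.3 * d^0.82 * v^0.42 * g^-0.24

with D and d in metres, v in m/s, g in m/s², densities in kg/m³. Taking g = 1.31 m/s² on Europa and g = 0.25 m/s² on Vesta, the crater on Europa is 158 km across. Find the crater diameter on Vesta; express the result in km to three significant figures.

D ≈ 235 km

All impactor-dependent factors cancel in the ratio, leaving D_Vesta/D_Europa = (g_Vesta/g_Europa)^-0.24.
(0.25/1.31)^-0.24 = 0.1908^-0.24 = 1.488
D_Vesta = 1.488 × 158 km = 235 km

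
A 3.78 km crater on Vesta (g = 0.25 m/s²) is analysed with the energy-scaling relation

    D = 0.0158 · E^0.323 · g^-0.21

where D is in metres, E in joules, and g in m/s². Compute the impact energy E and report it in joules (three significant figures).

E ≈ 1.83 × 10^16 J

Rearranging: E = [D / (0.0158 · g^-0.21)]^(1/0.323).
D = 3780 m.
g^-0.21 = 0.25^-0.21 = 1.338
D / (0.0158 × 1.338) = 3780 / (0.02114) = 1.788 × 10^5
E = (1.788 × 10^5)^3.096 = 1.825 × 10^16 J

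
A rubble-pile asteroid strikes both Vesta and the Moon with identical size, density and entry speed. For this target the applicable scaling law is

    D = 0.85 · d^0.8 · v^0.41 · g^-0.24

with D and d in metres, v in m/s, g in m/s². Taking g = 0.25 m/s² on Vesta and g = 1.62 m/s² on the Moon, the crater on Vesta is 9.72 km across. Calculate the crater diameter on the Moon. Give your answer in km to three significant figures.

D ≈ 6.21 km

All impactor-dependent factors cancel in the ratio, leaving D_Moon/D_Vesta = (g_Moon/g_Vesta)^-0.24.
(1.62/0.25)^-0.24 = 6.480^-0.24 = 0.6386
D_Moon = 0.6386 × 9.72 km = 6.21 km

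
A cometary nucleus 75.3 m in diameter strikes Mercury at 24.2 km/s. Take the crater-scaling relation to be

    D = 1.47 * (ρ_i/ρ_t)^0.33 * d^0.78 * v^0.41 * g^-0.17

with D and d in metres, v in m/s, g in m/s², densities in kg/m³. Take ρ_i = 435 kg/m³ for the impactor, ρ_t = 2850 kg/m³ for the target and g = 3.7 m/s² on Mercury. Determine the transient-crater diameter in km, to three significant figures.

D ≈ 1.16 km

In SI units: v = 24200 m/s.
(ρ_i/ρ_t)^0.33 = (435/2850)^0.33 = 0.5378
d^0.78 = 75.3^0.78 = 29.10
v^0.41 = 24200^0.41 = 62.71
g^-0.17 = 3.7^-0.17 = 0.8006
D = 1.47 × 0.5378 × 29.10 × 62.71 × 0.8006 = 1155 m
   = 1.155 km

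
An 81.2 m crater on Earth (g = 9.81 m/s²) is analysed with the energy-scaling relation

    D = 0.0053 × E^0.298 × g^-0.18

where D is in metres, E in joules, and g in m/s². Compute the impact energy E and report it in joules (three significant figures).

Rearranging: E = [D / (0.0053 · g^-0.18)]^(1/0.298).
g^-0.18 = 9.81^-0.18 = 0.6630
D / (0.0053 × 0.6630) = 81.2 / (3.514 × 10^-3) = 2.311 × 10^4
E = (2.311 × 10^4)^3.3557 = 4.402 × 10^14 J

E ≈ 4.40 × 10^14 J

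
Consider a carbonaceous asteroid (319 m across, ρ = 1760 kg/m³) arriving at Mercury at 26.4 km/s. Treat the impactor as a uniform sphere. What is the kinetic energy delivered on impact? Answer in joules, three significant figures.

v = 26400 m/s.
Mass m = (π/6) ρ d³ = (π/6) × 1760 × (319)³ = 2.991 × 10^10 kg
E = ½ m v² = 0.5 × 2.991 × 10^10 × (26400)² = 1.042 × 10^19 J

E ≈ 1.04 × 10^19 J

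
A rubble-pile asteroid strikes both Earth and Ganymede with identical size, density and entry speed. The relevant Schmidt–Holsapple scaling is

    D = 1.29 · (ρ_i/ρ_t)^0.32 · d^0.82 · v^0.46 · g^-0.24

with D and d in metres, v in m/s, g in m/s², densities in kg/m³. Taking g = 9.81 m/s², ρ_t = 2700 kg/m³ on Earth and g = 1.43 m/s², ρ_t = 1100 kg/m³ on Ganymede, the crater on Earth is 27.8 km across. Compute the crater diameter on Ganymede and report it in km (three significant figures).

The impactor-only factors (d, v, ρ_i) cancel in the ratio, leaving D_Ganymede/D_Earth = (g_Ganymede/g_Earth)^-0.24 · (ρ_t,Earth/ρ_t,Ganymede)^0.32.
(1.43/9.81)^-0.24 = 0.1458^-0.24 = 1.587
(2700/1100)^0.32 = 2.455^0.32 = 1.333
Ratio = 1.587 × 1.333 = 2.115
D_Ganymede = 2.115 × 27.8 km = 58.8 km

D ≈ 58.8 km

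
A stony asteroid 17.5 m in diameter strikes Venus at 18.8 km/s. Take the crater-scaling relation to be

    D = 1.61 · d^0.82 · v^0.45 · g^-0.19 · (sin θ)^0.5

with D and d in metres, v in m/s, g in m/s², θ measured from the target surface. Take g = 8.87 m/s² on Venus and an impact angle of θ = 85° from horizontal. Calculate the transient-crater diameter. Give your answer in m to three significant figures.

D ≈ 930 m

In SI units: v = 18800 m/s.
d^0.82 = 17.5^0.82 = 10.45
v^0.45 = 18800^0.45 = 83.82
g^-0.19 = 8.87^-0.19 = 0.6605
(sin 85°)^0.5 = 0.9962^0.5 = 0.9981
D = 1.61 × 10.45 × 83.82 × 0.6605 × 0.9981 = 929.7 m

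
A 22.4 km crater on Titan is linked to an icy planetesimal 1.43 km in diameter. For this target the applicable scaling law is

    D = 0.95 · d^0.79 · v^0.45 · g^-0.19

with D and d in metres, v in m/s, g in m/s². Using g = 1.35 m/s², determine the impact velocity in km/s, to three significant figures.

Rearranging for v: v = [D / (0.95 · 1430^0.79 · 1.35^-0.19)]^(1/0.45).
D = 22400 m.
1430^0.79 = 311.0
1.35^-0.19 = 0.9446
Denominator = 0.95 × 311.0 × 0.9446 = 279.1
D / 279.1 = 22400 / 279.1 = 80.26
v = 80.26^(1/0.45) = 80.26^2.2222 = 17068 m/s

v ≈ 17.1 km/s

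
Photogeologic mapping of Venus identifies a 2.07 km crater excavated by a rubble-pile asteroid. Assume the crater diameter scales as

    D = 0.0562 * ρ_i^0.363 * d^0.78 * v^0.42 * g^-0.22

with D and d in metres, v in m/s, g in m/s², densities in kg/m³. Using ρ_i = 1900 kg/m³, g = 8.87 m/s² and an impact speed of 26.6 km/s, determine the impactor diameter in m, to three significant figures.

d ≈ 163 m

Rearranging for d: d = [D / (0.0562 · 1900^0.363 · 26600^0.42 · 8.87^-0.22)]^(1/0.78).
D = 2070 m.
1900^0.363 = 15.49
26600^0.42 = 72.19
8.87^-0.22 = 0.6187
Denominator = 0.0562 × 15.49 × 72.19 × 0.6187 = 38.88
D / 38.88 = 2070 / 38.88 = 53.24
d = 53.24^(1/0.78) = 53.24^1.2821 = 163.4 m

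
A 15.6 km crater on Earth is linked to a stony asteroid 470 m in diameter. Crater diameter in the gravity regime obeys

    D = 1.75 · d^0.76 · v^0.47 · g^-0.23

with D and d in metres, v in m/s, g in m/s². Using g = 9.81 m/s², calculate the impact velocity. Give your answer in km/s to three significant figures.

Rearranging for v: v = [D / (1.75 · 470^0.76 · 9.81^-0.23)]^(1/0.47).
D = 15600 m.
470^0.76 = 107.3
9.81^-0.23 = 0.5914
Denominator = 1.75 × 107.3 × 0.5914 = 111.1
D / 111.1 = 15600 / 111.1 = 140.4
v = 140.4^(1/0.47) = 140.4^2.1277 = 37064 m/s

v ≈ 37.1 km/s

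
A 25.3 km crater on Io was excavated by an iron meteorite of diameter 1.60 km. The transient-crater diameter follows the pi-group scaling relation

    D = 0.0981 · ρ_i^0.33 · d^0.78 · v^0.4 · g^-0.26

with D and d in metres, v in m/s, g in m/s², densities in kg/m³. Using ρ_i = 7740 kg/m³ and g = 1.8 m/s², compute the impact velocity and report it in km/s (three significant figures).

v ≈ 17.3 km/s

Rearranging for v: v = [D / (0.0981 · 7740^0.33 · 1600^0.78 · 1.8^-0.26)]^(1/0.4).
D = 25300 m.
7740^0.33 = 19.20
1600^0.78 = 315.7
1.8^-0.26 = 0.8583
Denominator = 0.0981 × 19.20 × 315.7 × 0.8583 = 510.4
D / 510.4 = 25300 / 510.4 = 49.57
v = 49.57^(1/0.4) = 49.57^2.5 = 17300 m/s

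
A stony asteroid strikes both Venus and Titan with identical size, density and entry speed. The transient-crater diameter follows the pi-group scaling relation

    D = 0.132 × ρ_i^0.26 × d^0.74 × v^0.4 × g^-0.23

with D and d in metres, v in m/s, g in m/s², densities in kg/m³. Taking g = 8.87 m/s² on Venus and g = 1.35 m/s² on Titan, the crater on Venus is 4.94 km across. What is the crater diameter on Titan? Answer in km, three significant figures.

All impactor-dependent factors cancel in the ratio, leaving D_Titan/D_Venus = (g_Titan/g_Venus)^-0.23.
(1.35/8.87)^-0.23 = 0.1522^-0.23 = 1.542
D_Titan = 1.542 × 4.94 km = 7.62 km

D ≈ 7.62 km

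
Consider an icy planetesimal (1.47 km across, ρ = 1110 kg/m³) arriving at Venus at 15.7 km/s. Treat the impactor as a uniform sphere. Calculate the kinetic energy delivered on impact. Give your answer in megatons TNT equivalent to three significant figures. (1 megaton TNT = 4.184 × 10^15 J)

E ≈ 54400 Mt TNT

d = 1470 m; v = 15700 m/s.
Mass m = (π/6) ρ d³ = (π/6) × 1110 × (1470)³ = 1.846 × 10^12 kg
E = ½ m v² = 0.5 × 1.846 × 10^12 × (15700)² = 2.275 × 10^20 J
   = 2.275 × 10^20 / 4.184×10^15 = 54374 Mt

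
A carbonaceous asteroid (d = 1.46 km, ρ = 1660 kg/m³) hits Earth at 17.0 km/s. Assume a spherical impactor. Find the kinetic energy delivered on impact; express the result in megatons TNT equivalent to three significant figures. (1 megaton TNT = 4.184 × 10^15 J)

E ≈ 93400 Mt TNT

d = 1460 m; v = 17000 m/s.
Mass m = (π/6) ρ d³ = (π/6) × 1660 × (1460)³ = 2.705 × 10^12 kg
E = ½ m v² = 0.5 × 2.705 × 10^12 × (17000)² = 3.909 × 10^20 J
   = 3.909 × 10^20 / 4.184×10^15 = 93427 Mt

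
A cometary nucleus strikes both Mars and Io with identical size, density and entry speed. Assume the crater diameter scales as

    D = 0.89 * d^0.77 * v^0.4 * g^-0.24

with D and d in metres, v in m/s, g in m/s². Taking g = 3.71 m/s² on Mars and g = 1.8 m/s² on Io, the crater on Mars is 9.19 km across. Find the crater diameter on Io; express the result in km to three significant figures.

D ≈ 10.9 km

All impactor-dependent factors cancel in the ratio, leaving D_Io/D_Mars = (g_Io/g_Mars)^-0.24.
(1.8/3.71)^-0.24 = 0.4852^-0.24 = 1.190
D_Io = 1.190 × 9.19 km = 10.9 km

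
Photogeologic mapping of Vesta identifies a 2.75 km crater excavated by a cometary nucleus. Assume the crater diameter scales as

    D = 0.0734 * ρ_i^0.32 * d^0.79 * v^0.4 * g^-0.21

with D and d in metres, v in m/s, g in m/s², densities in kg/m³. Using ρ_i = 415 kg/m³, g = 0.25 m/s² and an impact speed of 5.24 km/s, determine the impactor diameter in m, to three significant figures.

d ≈ 485 m

Rearranging for d: d = [D / (0.0734 · 415^0.32 · 5240^0.4 · 0.25^-0.21)]^(1/0.79).
D = 2750 m.
415^0.32 = 6.883
5240^0.4 = 30.74
0.25^-0.21 = 1.338
Denominator = 0.0734 × 6.883 × 30.74 × 1.338 = 20.78
D / 20.78 = 2750 / 20.78 = 132.3
d = 132.3^(1/0.79) = 132.3^1.2658 = 484.7 m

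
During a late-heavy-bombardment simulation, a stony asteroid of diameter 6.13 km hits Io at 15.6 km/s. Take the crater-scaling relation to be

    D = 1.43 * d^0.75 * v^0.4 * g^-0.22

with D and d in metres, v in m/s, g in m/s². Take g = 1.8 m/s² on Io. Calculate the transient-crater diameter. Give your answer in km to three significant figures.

In SI units: d = 6130 m, v = 15600 m/s.
d^0.75 = 6130^0.75 = 692.8
v^0.4 = 15600^0.4 = 47.56
g^-0.22 = 1.8^-0.22 = 0.8787
D = 1.43 × 692.8 × 47.56 × 0.8787 = 41402 m
   = 41.40 km

D ≈ 41.4 km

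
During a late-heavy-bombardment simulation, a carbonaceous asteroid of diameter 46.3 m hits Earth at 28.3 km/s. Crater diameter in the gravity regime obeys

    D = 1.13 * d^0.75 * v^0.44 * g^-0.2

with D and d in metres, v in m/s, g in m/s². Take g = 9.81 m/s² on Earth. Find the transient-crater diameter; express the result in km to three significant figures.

D ≈ 1.16 km

In SI units: v = 28300 m/s.
d^0.75 = 46.3^0.75 = 17.75
v^0.44 = 28300^0.44 = 90.95
g^-0.2 = 9.81^-0.2 = 0.6334
D = 1.13 × 17.75 × 90.95 × 0.6334 = 1155 m
   = 1.155 km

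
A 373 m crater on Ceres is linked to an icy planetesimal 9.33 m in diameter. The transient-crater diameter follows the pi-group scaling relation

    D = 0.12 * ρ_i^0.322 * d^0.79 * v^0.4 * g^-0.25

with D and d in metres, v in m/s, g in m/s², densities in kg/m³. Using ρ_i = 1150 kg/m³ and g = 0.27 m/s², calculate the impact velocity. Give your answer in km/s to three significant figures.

Rearranging for v: v = [D / (0.12 · 1150^0.322 · 9.33^0.79 · 0.27^-0.25)]^(1/0.4).
1150^0.322 = 9.673
9.33^0.79 = 5.837
0.27^-0.25 = 1.387
Denominator = 0.12 × 9.673 × 5.837 × 1.387 = 9.397
D / 9.397 = 373 / 9.397 = 39.69
v = 39.69^(1/0.4) = 39.69^2.5 = 9924 m/s

v ≈ 9.92 km/s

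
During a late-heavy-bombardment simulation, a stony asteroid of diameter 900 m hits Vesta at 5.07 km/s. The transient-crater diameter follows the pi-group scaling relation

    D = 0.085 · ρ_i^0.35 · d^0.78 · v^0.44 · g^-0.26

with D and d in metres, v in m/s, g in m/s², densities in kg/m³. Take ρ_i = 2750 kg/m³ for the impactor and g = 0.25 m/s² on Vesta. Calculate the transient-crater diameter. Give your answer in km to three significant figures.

D ≈ 16.8 km

In SI units: v = 5070 m/s.
ρ_i^0.35 = 2750^0.35 = 15.99
d^0.78 = 900^0.78 = 201.5
v^0.44 = 5070^0.44 = 42.68
g^-0.26 = 0.25^-0.26 = 1.434
D = 0.085 × 15.99 × 201.5 × 42.68 × 1.434 = 16762 m
   = 16.76 km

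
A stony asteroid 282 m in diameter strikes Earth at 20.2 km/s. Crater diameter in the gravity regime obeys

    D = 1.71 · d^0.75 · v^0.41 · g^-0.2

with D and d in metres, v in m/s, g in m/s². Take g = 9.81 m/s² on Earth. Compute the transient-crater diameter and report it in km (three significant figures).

D ≈ 4.34 km

In SI units: v = 20200 m/s.
d^0.75 = 282^0.75 = 68.82
v^0.41 = 20200^0.41 = 58.24
g^-0.2 = 9.81^-0.2 = 0.6334
D = 1.71 × 68.82 × 58.24 × 0.6334 = 4341 m
   = 4.341 km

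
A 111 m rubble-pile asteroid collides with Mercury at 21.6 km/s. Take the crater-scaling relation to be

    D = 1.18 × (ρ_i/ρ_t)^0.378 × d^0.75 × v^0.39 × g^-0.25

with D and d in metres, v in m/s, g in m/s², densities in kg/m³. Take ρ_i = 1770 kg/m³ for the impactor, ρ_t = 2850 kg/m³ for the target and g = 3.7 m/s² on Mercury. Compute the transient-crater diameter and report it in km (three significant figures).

In SI units: v = 21600 m/s.
(ρ_i/ρ_t)^0.378 = (1770/2850)^0.378 = 0.8352
d^0.75 = 111^0.75 = 34.20
v^0.39 = 21600^0.39 = 49.03
g^-0.25 = 3.7^-0.25 = 0.7210
D = 1.18 × 0.8352 × 34.20 × 49.03 × 0.7210 = 1192 m
   = 1.192 km

D ≈ 1.19 km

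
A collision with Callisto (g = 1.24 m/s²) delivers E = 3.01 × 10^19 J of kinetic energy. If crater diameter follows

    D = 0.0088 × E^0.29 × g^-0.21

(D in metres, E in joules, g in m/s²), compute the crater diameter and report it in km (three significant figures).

D ≈ 3.75 km

E^0.29 = (3.01 × 10^19)^0.29 = 4.454 × 10^5
g^-0.21 = 1.24^-0.21 = 0.9558
D = 0.0088 × 4.454 × 10^5 × 0.9558 = 3746 m
   = 3.746 km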